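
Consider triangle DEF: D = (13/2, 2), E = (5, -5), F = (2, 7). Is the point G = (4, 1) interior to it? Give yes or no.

yes

Barycentric coordinates of G: (2/13, 17/39, 16/39).
The three coordinates are positive, positive, positive; a point is interior exactly when all three are positive.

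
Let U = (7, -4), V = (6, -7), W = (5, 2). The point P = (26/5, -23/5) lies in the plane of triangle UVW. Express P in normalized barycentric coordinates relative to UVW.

(-2/5, 1, 2/5)

Signed area of the reference triangle: [UVW] = ½·(7·(-7−2) + 6·(2−(-4)) + 5·(-4−(-7))) = ½·(-63 + 36 + 15) = -6.
[PVW] = ½·((26/5)·(-7−2) + 6·(2−(-23/5)) + 5·(-23/5−(-7))) = ½·(-234/5 + 198/5 + 12) = 12/5, so the U-coordinate is (12/5)/(-6) = -2/5.
[UPW] = ½·(7·(-23/5−2) + (26/5)·(2−(-4)) + 5·(-4−(-23/5))) = ½·(-231/5 + 156/5 + 3) = -6, so the V-coordinate is 1.
[UVP] = ½·(7·(-7−(-23/5)) + 6·(-23/5−(-4)) + (26/5)·(-4−(-7))) = ½·(-84/5 − 18/5 + 78/5) = -12/5, so the W-coordinate is 2/5.
Check: -2/5 + 1 + 2/5 = 1.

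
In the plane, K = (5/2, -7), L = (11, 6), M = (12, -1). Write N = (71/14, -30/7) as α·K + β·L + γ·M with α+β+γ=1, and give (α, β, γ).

(5/7, 1/7, 1/7)

Signed area of the reference triangle: [KLM] = ½·((5/2)·(6−(-1)) + 11·(-1−(-7)) + 12·(-7−6)) = ½·(35/2 + 66 − 156) = -145/4.
[NLM] = ½·((71/14)·(6−(-1)) + 11·(-1−(-30/7)) + 12·(-30/7−6)) = ½·(71/2 + 253/7 − 864/7) = -725/28, so the K-coordinate is (-725/28)/(-145/4) = 5/7.
[KNM] = ½·((5/2)·(-30/7−(-1)) + (71/14)·(-1−(-7)) + 12·(-7−(-30/7))) = ½·(-115/14 + 213/7 − 228/7) = -145/28, so the L-coordinate is 1/7.
[KLN] = ½·((5/2)·(6−(-30/7)) + 11·(-30/7−(-7)) + (71/14)·(-7−6)) = ½·(180/7 + 209/7 − 923/14) = -145/28, so the M-coordinate is 1/7.
Check: 5/7 + 1/7 + 1/7 = 1.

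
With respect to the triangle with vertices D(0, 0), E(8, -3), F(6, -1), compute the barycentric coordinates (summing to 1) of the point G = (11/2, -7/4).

Signed area of the reference triangle: [DEF] = ½·(0·(-3−(-1)) + 8·(-1−0) + 6·(0−(-3))) = ½·(0 − 8 + 18) = 5.
[GEF] = ½·((11/2)·(-3−(-1)) + 8·(-1−(-7/4)) + 6·(-7/4−(-3))) = ½·(-11 + 6 + 15/2) = 5/4, so the D-coordinate is (5/4)/5 = 1/4.
[DGF] = ½·(0·(-7/4−(-1)) + (11/2)·(-1−0) + 6·(0−(-7/4))) = ½·(0 − 11/2 + 21/2) = 5/2, so the E-coordinate is 1/2.
[DEG] = ½·(0·(-3−(-7/4)) + 8·(-7/4−0) + (11/2)·(0−(-3))) = ½·(0 − 14 + 33/2) = 5/4, so the F-coordinate is 1/4.

(1/4, 1/2, 1/4)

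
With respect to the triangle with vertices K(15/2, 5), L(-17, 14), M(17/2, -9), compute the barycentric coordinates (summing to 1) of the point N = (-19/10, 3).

(1/5, 2/5, 2/5)

Signed area of the reference triangle: [KLM] = ½·((15/2)·(14−(-9)) + (-17)·(-9−5) + (17/2)·(5−14)) = ½·(345/2 + 238 − 153/2) = 167.
[NLM] = ½·((-19/10)·(14−(-9)) + (-17)·(-9−3) + (17/2)·(3−14)) = ½·(-437/10 + 204 − 187/2) = 167/5, so the K-coordinate is (167/5)/167 = 1/5.
[KNM] = ½·((15/2)·(3−(-9)) + (-19/10)·(-9−5) + (17/2)·(5−3)) = ½·(90 + 133/5 + 17) = 334/5, so the L-coordinate is 2/5.
[KLN] = ½·((15/2)·(14−3) + (-17)·(3−5) + (-19/10)·(5−14)) = ½·(165/2 + 34 + 171/10) = 334/5, so the M-coordinate is 2/5.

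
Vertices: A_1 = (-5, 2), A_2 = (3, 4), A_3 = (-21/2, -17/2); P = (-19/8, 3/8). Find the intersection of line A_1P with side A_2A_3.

Barycentric coordinates of P with respect to A_1A_2A_3: (1/4, 1/2, 1/4).
On side A_2A_3 the A_1-coordinate is zero; dropping P's A_1-weight 1/4 and renormalizing the remaining 1/2 : 1/4 gives weights 2/3, 1/3 on A_2, A_3.
Q = (2/3)·(3, 4) + (1/3)·(-21/2, -17/2) = (-3/2, -1/6).

(-3/2, -1/6)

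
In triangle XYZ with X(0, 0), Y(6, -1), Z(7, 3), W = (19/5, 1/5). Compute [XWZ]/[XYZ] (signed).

2/5

[XYZ] = ½·(0·(-1−3) + 6·(3−0) + 7·(0−(-1))) = ½·(0 + 18 + 7) = 25/2.
[XWZ] = ½·(0·(1/5−3) + (19/5)·(3−0) + 7·(0−(1/5))) = ½·(0 + 57/5 − 7/5) = 5, so the ratio is 5/(25/2) = 2/5.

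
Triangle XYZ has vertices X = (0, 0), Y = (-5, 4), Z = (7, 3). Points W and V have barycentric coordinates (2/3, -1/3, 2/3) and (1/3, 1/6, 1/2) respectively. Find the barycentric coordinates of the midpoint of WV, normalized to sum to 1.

Since both coordinate triples sum to 1, the midpoint's barycentrics are the componentwise average.
(2/3+1/3)/2 = 1/2; similarly -1/12 and 7/12.

(1/2, -1/12, 7/12)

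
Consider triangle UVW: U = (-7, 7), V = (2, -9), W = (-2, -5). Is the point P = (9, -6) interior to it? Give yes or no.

Barycentric coordinates of P: (10/7, 127/28, -139/28).
The three coordinates are positive, positive, negative; a point is interior exactly when all three are positive.

no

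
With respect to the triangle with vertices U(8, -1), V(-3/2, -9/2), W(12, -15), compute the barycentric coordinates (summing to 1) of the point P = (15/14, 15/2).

(9/7, 3/7, -5/7)

Signed area of the reference triangle: [UVW] = ½·(8·(-9/2−(-15)) + (-3/2)·(-15−(-1)) + 12·(-1−(-9/2))) = ½·(84 + 21 + 42) = 147/2.
[PVW] = ½·((15/14)·(-9/2−(-15)) + (-3/2)·(-15−(15/2)) + 12·(15/2−(-9/2))) = ½·(45/4 + 135/4 + 144) = 189/2, so the U-coordinate is (189/2)/(147/2) = 9/7.
[UPW] = ½·(8·(15/2−(-15)) + (15/14)·(-15−(-1)) + 12·(-1−(15/2))) = ½·(180 − 15 − 102) = 63/2, so the V-coordinate is 3/7.
[UVP] = ½·(8·(-9/2−(15/2)) + (-3/2)·(15/2−(-1)) + (15/14)·(-1−(-9/2))) = ½·(-96 − 51/4 + 15/4) = -105/2, so the W-coordinate is -5/7.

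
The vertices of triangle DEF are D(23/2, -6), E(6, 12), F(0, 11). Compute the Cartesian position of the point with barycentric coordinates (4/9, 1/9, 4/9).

(52/9, 32/9)

G = (4/9)·D + (1/9)·E + (4/9)·F.
x-coordinate: (4/9)·(23/2) + (1/9)·6 + (4/9)·0 = 52/9.
y-coordinate: (4/9)·(-6) + (1/9)·12 + (4/9)·11 = 32/9.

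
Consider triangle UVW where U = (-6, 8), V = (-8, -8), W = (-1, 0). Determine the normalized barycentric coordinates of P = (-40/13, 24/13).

(4/13, 1/13, 8/13)

Signed area of the reference triangle: [UVW] = ½·((-6)·(-8−0) + (-8)·(0−8) + (-1)·(8−(-8))) = ½·(48 + 64 − 16) = 48.
[PVW] = ½·((-40/13)·(-8−0) + (-8)·(0−(24/13)) + (-1)·(24/13−(-8))) = ½·(320/13 + 192/13 − 128/13) = 192/13, so the U-coordinate is (192/13)/48 = 4/13.
[UPW] = ½·((-6)·(24/13−0) + (-40/13)·(0−8) + (-1)·(8−(24/13))) = ½·(-144/13 + 320/13 − 80/13) = 48/13, so the V-coordinate is 1/13.
[UVP] = ½·((-6)·(-8−(24/13)) + (-8)·(24/13−8) + (-40/13)·(8−(-8))) = ½·(768/13 + 640/13 − 640/13) = 384/13, so the W-coordinate is 8/13.
Check: 4/13 + 1/13 + 8/13 = 1.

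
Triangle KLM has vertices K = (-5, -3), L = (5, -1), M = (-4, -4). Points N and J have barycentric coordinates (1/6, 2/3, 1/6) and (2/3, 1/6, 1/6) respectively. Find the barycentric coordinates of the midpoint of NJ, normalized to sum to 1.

Since both coordinate triples sum to 1, the midpoint's barycentrics are the componentwise average.
(1/6+2/3)/2 = 5/12; similarly 5/12 and 1/6.

(5/12, 5/12, 1/6)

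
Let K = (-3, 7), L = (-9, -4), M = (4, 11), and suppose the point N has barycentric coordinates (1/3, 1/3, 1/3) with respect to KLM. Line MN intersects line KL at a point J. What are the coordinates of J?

(-6, 3/2)

Line MN meets KL where the M-coordinate vanishes; zeroing N's M-weight and renormalizing leaves K, L-weights 1/3 : 1/3 → (1/2, 1/2).
So J = (1/2)·K + (1/2)·L = (-6, 3/2).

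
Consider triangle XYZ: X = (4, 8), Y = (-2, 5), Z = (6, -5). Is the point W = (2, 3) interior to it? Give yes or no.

yes

Barycentric coordinates of W: (2/7, 3/7, 2/7).
The three coordinates are positive, positive, positive; a point is interior exactly when all three are positive.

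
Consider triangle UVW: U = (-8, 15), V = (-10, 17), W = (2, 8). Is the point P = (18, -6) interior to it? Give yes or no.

Barycentric coordinates of P: (4, -14/3, 5/3).
The three coordinates are positive, negative, positive; a point is interior exactly when all three are positive.

no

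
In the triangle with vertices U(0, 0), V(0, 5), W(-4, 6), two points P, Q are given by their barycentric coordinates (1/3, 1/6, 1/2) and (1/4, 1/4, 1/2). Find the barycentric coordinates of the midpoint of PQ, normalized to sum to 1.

(7/24, 5/24, 1/2)

Since both coordinate triples sum to 1, the midpoint's barycentrics are the componentwise average.
(1/3+1/4)/2 = 7/24; similarly 5/24 and 1/2.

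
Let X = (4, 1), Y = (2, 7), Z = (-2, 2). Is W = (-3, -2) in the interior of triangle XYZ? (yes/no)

no

Barycentric coordinates of W: (11/34, -25/34, 24/17).
The three coordinates are positive, negative, positive; a point is interior exactly when all three are positive.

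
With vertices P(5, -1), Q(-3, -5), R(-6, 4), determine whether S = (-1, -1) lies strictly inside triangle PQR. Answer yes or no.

yes

Barycentric coordinates of S: (5/14, 5/14, 2/7).
The three coordinates are positive, positive, positive; a point is interior exactly when all three are positive.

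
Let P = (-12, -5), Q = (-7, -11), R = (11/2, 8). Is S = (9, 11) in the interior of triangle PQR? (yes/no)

Barycentric coordinates of S: (-29/170, -7/170, 103/85).
The three coordinates are negative, negative, positive; a point is interior exactly when all three are positive.

no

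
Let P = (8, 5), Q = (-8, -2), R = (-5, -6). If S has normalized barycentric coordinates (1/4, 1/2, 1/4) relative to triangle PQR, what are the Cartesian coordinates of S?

(-13/4, -5/4)

S = (1/4)·P + (1/2)·Q + (1/4)·R.
x-coordinate: (1/4)·8 + (1/2)·(-8) + (1/4)·(-5) = -13/4.
y-coordinate: (1/4)·5 + (1/2)·(-2) + (1/4)·(-6) = -5/4.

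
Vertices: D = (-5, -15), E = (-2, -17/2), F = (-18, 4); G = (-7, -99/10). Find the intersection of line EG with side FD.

(-33/4, -41/4)

Barycentric coordinates of G with respect to DEF: (3/5, 1/5, 1/5).
On side FD the E-coordinate is zero; dropping G's E-weight 1/5 and renormalizing the remaining 1/5 : 3/5 gives weights 1/4, 3/4 on F, D.
H = (1/4)·(-18, 4) + (3/4)·(-5, -15) = (-33/4, -41/4).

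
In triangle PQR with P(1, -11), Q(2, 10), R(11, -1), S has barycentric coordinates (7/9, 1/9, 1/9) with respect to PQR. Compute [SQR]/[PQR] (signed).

The signed ratio [SQR]/[PQR] equals the barycentric coordinate of S at vertex P, which is 7/9.

7/9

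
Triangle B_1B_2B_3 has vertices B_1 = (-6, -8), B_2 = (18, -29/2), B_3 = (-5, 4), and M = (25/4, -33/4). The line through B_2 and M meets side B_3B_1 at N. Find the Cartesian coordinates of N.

(-11/2, -2)

Barycentric coordinates of M with respect to B_1B_2B_3: (1/4, 1/2, 1/4).
On side B_3B_1 the B_2-coordinate is zero; dropping M's B_2-weight 1/2 and renormalizing the remaining 1/4 : 1/4 gives weights 1/2, 1/2 on B_3, B_1.
N = (1/2)·(-5, 4) + (1/2)·(-6, -8) = (-11/2, -2).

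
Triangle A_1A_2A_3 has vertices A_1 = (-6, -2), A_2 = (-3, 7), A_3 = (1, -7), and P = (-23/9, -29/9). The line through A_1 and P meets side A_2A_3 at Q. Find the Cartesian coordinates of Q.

Barycentric coordinates of P with respect to A_1A_2A_3: (4/9, 1/9, 4/9).
On side A_2A_3 the A_1-coordinate is zero; dropping P's A_1-weight 4/9 and renormalizing the remaining 1/9 : 4/9 gives weights 1/5, 4/5 on A_2, A_3.
Q = (1/5)·(-3, 7) + (4/5)·(1, -7) = (1/5, -21/5).

(1/5, -21/5)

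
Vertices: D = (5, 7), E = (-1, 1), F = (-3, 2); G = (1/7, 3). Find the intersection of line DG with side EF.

(-9/5, 7/5)

Barycentric coordinates of G with respect to DEF: (2/7, 3/7, 2/7).
On side EF the D-coordinate is zero; dropping G's D-weight 2/7 and renormalizing the remaining 3/7 : 2/7 gives weights 3/5, 2/5 on E, F.
H = (3/5)·(-1, 1) + (2/5)·(-3, 2) = (-9/5, 7/5).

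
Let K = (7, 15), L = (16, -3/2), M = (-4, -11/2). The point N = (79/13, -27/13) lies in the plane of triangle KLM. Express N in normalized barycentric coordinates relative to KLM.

Signed area of the reference triangle: [KLM] = ½·(7·(-3/2−(-11/2)) + 16·(-11/2−15) + (-4)·(15−(-3/2))) = ½·(28 − 328 − 66) = -183.
[NLM] = ½·((79/13)·(-3/2−(-11/2)) + 16·(-11/2−(-27/13)) + (-4)·(-27/13−(-3/2))) = ½·(316/13 − 712/13 + 30/13) = -183/13, so the K-coordinate is (-183/13)/(-183) = 1/13.
[KNM] = ½·(7·(-27/13−(-11/2)) + (79/13)·(-11/2−15) + (-4)·(15−(-27/13))) = ½·(623/26 − 3239/26 − 888/13) = -1098/13, so the L-coordinate is 6/13.
[KLN] = ½·(7·(-3/2−(-27/13)) + 16·(-27/13−15) + (79/13)·(15−(-3/2))) = ½·(105/26 − 3552/13 + 2607/26) = -1098/13, so the M-coordinate is 6/13.
Check: 1/13 + 6/13 + 6/13 = 1.

(1/13, 6/13, 6/13)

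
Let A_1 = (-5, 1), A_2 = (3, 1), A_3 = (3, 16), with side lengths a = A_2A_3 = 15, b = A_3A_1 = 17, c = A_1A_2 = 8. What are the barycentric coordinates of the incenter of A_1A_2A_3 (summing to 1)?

The incenter has barycentric coordinates proportional to the opposite side lengths: (15 : 17 : 8).
Normalizing by 15+17+8 = 40 gives (3/8, 17/40, 1/5).

(3/8, 17/40, 1/5)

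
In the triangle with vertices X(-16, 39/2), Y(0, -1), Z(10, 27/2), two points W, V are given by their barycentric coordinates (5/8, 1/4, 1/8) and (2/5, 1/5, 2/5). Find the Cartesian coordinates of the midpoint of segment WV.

(-223/40, 213/16)

Barycentric coordinates of the midpoint are the average: (41/80, 9/40, 21/80).
Converting: (41/80)·X + (9/40)·Y + (21/80)·Z = (-223/40, 213/16).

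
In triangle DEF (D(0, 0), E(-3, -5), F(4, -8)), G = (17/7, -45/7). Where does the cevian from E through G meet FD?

(10/3, -20/3)

Barycentric coordinates of G with respect to DEF: (1/7, 1/7, 5/7).
On side FD the E-coordinate is zero; dropping G's E-weight 1/7 and renormalizing the remaining 5/7 : 1/7 gives weights 5/6, 1/6 on F, D.
H = (5/6)·(4, -8) + (1/6)·(0, 0) = (10/3, -20/3).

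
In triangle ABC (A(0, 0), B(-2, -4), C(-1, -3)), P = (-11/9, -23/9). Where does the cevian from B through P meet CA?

(-1/4, -3/4)

Barycentric coordinates of P with respect to ABC: (1/3, 5/9, 1/9).
On side CA the B-coordinate is zero; dropping P's B-weight 5/9 and renormalizing the remaining 1/9 : 1/3 gives weights 1/4, 3/4 on C, A.
Q = (1/4)·(-1, -3) + (3/4)·(0, 0) = (-1/4, -3/4).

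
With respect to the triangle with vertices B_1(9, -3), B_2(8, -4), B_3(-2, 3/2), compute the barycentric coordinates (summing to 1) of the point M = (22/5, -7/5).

(2/5, 1/5, 2/5)

Signed area of the reference triangle: [B_1B_2B_3] = ½·(9·(-4−(3/2)) + 8·(3/2−(-3)) + (-2)·(-3−(-4))) = ½·(-99/2 + 36 − 2) = -31/4.
[MB_2B_3] = ½·((22/5)·(-4−(3/2)) + 8·(3/2−(-7/5)) + (-2)·(-7/5−(-4))) = ½·(-121/5 + 116/5 − 26/5) = -31/10, so the B_1-coordinate is (-31/10)/(-31/4) = 2/5.
[B_1MB_3] = ½·(9·(-7/5−(3/2)) + (22/5)·(3/2−(-3)) + (-2)·(-3−(-7/5))) = ½·(-261/10 + 99/5 + 16/5) = -31/20, so the B_2-coordinate is 1/5.
[B_1B_2M] = ½·(9·(-4−(-7/5)) + 8·(-7/5−(-3)) + (22/5)·(-3−(-4))) = ½·(-117/5 + 64/5 + 22/5) = -31/10, so the B_3-coordinate is 2/5.
Check: 2/5 + 1/5 + 2/5 = 1.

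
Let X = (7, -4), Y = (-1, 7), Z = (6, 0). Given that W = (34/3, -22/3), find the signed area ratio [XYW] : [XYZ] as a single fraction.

[XYZ] = ½·(7·(7−0) + (-1)·(0−(-4)) + 6·(-4−7)) = ½·(49 − 4 − 66) = -21/2.
[XYW] = ½·(7·(7−(-22/3)) + (-1)·(-22/3−(-4)) + (34/3)·(-4−7)) = ½·(301/3 + 10/3 − 374/3) = -21/2, so the ratio is (-21/2)/(-21/2) = 1.

1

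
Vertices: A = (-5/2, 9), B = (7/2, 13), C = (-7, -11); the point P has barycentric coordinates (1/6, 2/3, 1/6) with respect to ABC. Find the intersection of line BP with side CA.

(-19/4, -1)

Line BP meets CA where the B-coordinate vanishes; zeroing P's B-weight and renormalizing leaves C, A-weights 1/6 : 1/6 → (1/2, 1/2).
So Q = (1/2)·C + (1/2)·A = (-19/4, -1).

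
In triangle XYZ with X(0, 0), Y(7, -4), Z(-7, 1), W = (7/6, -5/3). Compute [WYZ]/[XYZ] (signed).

1/6

[XYZ] = ½·(0·(-4−1) + 7·(1−0) + (-7)·(0−(-4))) = ½·(0 + 7 − 28) = -21/2.
[WYZ] = ½·((7/6)·(-4−1) + 7·(1−(-5/3)) + (-7)·(-5/3−(-4))) = ½·(-35/6 + 56/3 − 49/3) = -7/4, so the ratio is (-7/4)/(-21/2) = 1/6.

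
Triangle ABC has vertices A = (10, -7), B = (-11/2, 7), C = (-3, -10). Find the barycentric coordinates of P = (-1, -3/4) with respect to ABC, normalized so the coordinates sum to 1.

(1/4, 1/2, 1/4)

Signed area of the reference triangle: [ABC] = ½·(10·(7−(-10)) + (-11/2)·(-10−(-7)) + (-3)·(-7−7)) = ½·(170 + 33/2 + 42) = 457/4.
[PBC] = ½·((-1)·(7−(-10)) + (-11/2)·(-10−(-3/4)) + (-3)·(-3/4−7)) = ½·(-17 + 407/8 + 93/4) = 457/16, so the A-coordinate is (457/16)/(457/4) = 1/4.
[APC] = ½·(10·(-3/4−(-10)) + (-1)·(-10−(-7)) + (-3)·(-7−(-3/4))) = ½·(185/2 + 3 + 75/4) = 457/8, so the B-coordinate is 1/2.
[ABP] = ½·(10·(7−(-3/4)) + (-11/2)·(-3/4−(-7)) + (-1)·(-7−7)) = ½·(155/2 − 275/8 + 14) = 457/16, so the C-coordinate is 1/4.
Check: 1/4 + 1/2 + 1/4 = 1.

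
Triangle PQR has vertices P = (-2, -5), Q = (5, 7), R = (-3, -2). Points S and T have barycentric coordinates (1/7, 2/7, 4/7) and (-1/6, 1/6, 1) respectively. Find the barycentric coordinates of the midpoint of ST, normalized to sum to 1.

(-1/84, 19/84, 11/14)

Since both coordinate triples sum to 1, the midpoint's barycentrics are the componentwise average.
(1/7+-1/6)/2 = -1/84; similarly 19/84 and 11/14.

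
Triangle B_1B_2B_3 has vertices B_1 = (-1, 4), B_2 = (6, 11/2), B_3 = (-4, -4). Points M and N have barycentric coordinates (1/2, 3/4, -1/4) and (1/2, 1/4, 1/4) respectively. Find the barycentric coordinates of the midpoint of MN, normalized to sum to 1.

Since both coordinate triples sum to 1, the midpoint's barycentrics are the componentwise average.
(1/2+1/2)/2 = 1/2; similarly 1/2 and 0.

(1/2, 1/2, 0)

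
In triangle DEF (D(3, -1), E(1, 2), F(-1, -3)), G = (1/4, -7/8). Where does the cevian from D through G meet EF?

Barycentric coordinates of G with respect to DEF: (1/8, 3/8, 1/2).
On side EF the D-coordinate is zero; dropping G's D-weight 1/8 and renormalizing the remaining 3/8 : 1/2 gives weights 3/7, 4/7 on E, F.
H = (3/7)·(1, 2) + (4/7)·(-1, -3) = (-1/7, -6/7).

(-1/7, -6/7)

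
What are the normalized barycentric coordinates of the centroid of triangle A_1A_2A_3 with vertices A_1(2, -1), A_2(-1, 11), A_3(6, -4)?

(1/3, 1/3, 1/3)

The centroid is the average of the vertices, so each weight is 1/3.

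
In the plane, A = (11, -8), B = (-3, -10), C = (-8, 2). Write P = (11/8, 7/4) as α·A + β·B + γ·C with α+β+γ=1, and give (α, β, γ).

Signed area of the reference triangle: [ABC] = ½·(11·(-10−2) + (-3)·(2−(-8)) + (-8)·(-8−(-10))) = ½·(-132 − 30 − 16) = -89.
[PBC] = ½·((11/8)·(-10−2) + (-3)·(2−(7/4)) + (-8)·(7/4−(-10))) = ½·(-33/2 − 3/4 − 94) = -445/8, so the A-coordinate is (-445/8)/(-89) = 5/8.
[APC] = ½·(11·(7/4−2) + (11/8)·(2−(-8)) + (-8)·(-8−(7/4))) = ½·(-11/4 + 55/4 + 78) = 89/2, so the B-coordinate is -1/2.
[ABP] = ½·(11·(-10−(7/4)) + (-3)·(7/4−(-8)) + (11/8)·(-8−(-10))) = ½·(-517/4 − 117/4 + 11/4) = -623/8, so the C-coordinate is 7/8.
Check: 5/8 − 1/2 + 7/8 = 1.

(5/8, -1/2, 7/8)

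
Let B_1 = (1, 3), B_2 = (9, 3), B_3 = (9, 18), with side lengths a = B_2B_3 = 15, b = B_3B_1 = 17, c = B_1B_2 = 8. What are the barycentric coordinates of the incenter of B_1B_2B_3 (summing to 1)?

The incenter has barycentric coordinates proportional to the opposite side lengths: (15 : 17 : 8).
Normalizing by 15+17+8 = 40 gives (3/8, 17/40, 1/5).

(3/8, 17/40, 1/5)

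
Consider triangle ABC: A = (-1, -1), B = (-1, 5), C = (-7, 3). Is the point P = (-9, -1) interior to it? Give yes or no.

Barycentric coordinates of P: (5/9, -8/9, 4/3).
The three coordinates are positive, negative, positive; a point is interior exactly when all three are positive.

no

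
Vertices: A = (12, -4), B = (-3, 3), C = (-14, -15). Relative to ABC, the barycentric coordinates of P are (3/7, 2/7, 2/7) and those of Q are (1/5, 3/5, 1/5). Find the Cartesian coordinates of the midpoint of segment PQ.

(-67/70, -25/7)

Barycentric coordinates of the midpoint are the average: (11/35, 31/70, 17/70).
Converting: (11/35)·A + (31/70)·B + (17/70)·C = (-67/70, -25/7).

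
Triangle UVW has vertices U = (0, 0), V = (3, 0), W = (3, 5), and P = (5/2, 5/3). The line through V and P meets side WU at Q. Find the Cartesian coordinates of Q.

Barycentric coordinates of P with respect to UVW: (1/6, 1/2, 1/3).
On side WU the V-coordinate is zero; dropping P's V-weight 1/2 and renormalizing the remaining 1/3 : 1/6 gives weights 2/3, 1/3 on W, U.
Q = (2/3)·(3, 5) + (1/3)·(0, 0) = (2, 10/3).

(2, 10/3)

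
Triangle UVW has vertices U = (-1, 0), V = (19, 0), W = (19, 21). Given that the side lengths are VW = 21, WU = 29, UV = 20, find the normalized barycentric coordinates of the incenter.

(3/10, 29/70, 2/7)

The incenter has barycentric coordinates proportional to the opposite side lengths: (21 : 29 : 20).
Normalizing by 21+29+20 = 70 gives (3/10, 29/70, 2/7).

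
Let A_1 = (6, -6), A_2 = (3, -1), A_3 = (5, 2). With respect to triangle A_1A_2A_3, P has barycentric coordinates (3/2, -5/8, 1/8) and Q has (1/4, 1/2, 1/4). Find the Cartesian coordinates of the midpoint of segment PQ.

Barycentric coordinates of the midpoint are the average: (7/8, -1/16, 3/16).
Converting: (7/8)·A_1 + (-1/16)·A_2 + (3/16)·A_3 = (6, -77/16).

(6, -77/16)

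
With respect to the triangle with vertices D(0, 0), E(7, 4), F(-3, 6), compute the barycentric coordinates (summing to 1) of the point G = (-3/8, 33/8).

(1/4, 3/16, 9/16)

Signed area of the reference triangle: [DEF] = ½·(0·(4−6) + 7·(6−0) + (-3)·(0−4)) = ½·(0 + 42 + 12) = 27.
[GEF] = ½·((-3/8)·(4−6) + 7·(6−(33/8)) + (-3)·(33/8−4)) = ½·(3/4 + 105/8 − 3/8) = 27/4, so the D-coordinate is (27/4)/27 = 1/4.
[DGF] = ½·(0·(33/8−6) + (-3/8)·(6−0) + (-3)·(0−(33/8))) = ½·(0 − 9/4 + 99/8) = 81/16, so the E-coordinate is 3/16.
[DEG] = ½·(0·(4−(33/8)) + 7·(33/8−0) + (-3/8)·(0−4)) = ½·(0 + 231/8 + 3/2) = 243/16, so the F-coordinate is 9/16.
Check: 1/4 + 3/16 + 9/16 = 1.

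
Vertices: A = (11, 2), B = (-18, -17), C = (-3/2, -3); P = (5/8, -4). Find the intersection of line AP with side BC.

(-39/4, -10)

Barycentric coordinates of P with respect to ABC: (1/2, 1/4, 1/4).
On side BC the A-coordinate is zero; dropping P's A-weight 1/2 and renormalizing the remaining 1/4 : 1/4 gives weights 1/2, 1/2 on B, C.
Q = (1/2)·(-18, -17) + (1/2)·(-3/2, -3) = (-39/4, -10).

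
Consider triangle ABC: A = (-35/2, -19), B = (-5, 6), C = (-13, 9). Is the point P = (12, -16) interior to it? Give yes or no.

Barycentric coordinates of P: (10/19, 65/19, -56/19).
The three coordinates are positive, positive, negative; a point is interior exactly when all three are positive.

no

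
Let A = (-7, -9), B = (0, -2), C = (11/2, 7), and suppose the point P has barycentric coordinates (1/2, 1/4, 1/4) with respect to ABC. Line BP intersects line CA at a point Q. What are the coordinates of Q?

Line BP meets CA where the B-coordinate vanishes; zeroing P's B-weight and renormalizing leaves C, A-weights 1/4 : 1/2 → (1/3, 2/3).
So Q = (1/3)·C + (2/3)·A = (-17/6, -11/3).

(-17/6, -11/3)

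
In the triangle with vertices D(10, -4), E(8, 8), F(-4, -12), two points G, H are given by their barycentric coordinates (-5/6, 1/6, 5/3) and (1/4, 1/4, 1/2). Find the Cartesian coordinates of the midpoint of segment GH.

(-67/12, -61/6)

Barycentric coordinates of the midpoint are the average: (-7/24, 5/24, 13/12).
Converting: (-7/24)·D + (5/24)·E + (13/12)·F = (-67/12, -61/6).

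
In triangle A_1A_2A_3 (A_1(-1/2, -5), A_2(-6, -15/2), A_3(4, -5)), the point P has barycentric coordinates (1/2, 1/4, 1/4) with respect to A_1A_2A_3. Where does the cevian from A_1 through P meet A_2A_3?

(-1, -25/4)

Line A_1P meets A_2A_3 where the A_1-coordinate vanishes; zeroing P's A_1-weight and renormalizing leaves A_2, A_3-weights 1/4 : 1/4 → (1/2, 1/2).
So Q = (1/2)·A_2 + (1/2)·A_3 = (-1, -25/4).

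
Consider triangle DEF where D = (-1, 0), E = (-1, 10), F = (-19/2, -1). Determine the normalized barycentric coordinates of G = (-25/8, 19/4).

Signed area of the reference triangle: [DEF] = ½·((-1)·(10−(-1)) + (-1)·(-1−0) + (-19/2)·(0−10)) = ½·(-11 + 1 + 95) = 85/2.
[GEF] = ½·((-25/8)·(10−(-1)) + (-1)·(-1−(19/4)) + (-19/2)·(19/4−10)) = ½·(-275/8 + 23/4 + 399/8) = 85/8, so the D-coordinate is (85/8)/(85/2) = 1/4.
[DGF] = ½·((-1)·(19/4−(-1)) + (-25/8)·(-1−0) + (-19/2)·(0−(19/4))) = ½·(-23/4 + 25/8 + 361/8) = 85/4, so the E-coordinate is 1/2.
[DEG] = ½·((-1)·(10−(19/4)) + (-1)·(19/4−0) + (-25/8)·(0−10)) = ½·(-21/4 − 19/4 + 125/4) = 85/8, so the F-coordinate is 1/4.
Check: 1/4 + 1/2 + 1/4 = 1.

(1/4, 1/2, 1/4)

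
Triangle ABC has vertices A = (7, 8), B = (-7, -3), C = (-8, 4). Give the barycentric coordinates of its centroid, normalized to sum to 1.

(1/3, 1/3, 1/3)

The centroid is the average of the vertices, so each weight is 1/3.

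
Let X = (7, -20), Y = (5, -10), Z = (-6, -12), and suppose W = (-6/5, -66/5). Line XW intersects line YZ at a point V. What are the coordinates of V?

Barycentric coordinates of W with respect to XYZ: (1/5, 1/5, 3/5).
On side YZ the X-coordinate is zero; dropping W's X-weight 1/5 and renormalizing the remaining 1/5 : 3/5 gives weights 1/4, 3/4 on Y, Z.
V = (1/4)·(5, -10) + (3/4)·(-6, -12) = (-13/4, -23/2).

(-13/4, -23/2)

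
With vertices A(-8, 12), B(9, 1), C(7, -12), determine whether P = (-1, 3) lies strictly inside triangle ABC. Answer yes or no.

yes

Barycentric coordinates of P: (134/243, 11/81, 76/243).
The three coordinates are positive, positive, positive; a point is interior exactly when all three are positive.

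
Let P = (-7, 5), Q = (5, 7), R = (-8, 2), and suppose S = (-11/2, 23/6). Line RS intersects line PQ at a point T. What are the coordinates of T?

Barycentric coordinates of S with respect to PQR: (1/3, 1/6, 1/2).
On side PQ the R-coordinate is zero; dropping S's R-weight 1/2 and renormalizing the remaining 1/3 : 1/6 gives weights 2/3, 1/3 on P, Q.
T = (2/3)·(-7, 5) + (1/3)·(5, 7) = (-3, 17/3).

(-3, 17/3)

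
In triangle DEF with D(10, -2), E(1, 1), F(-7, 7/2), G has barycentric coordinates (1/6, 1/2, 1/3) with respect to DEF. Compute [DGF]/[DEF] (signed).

1/2

The signed ratio [DGF]/[DEF] equals the barycentric coordinate of G at vertex E, which is 1/2.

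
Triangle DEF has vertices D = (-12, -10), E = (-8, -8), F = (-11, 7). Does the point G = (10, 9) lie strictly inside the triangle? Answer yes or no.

Barycentric coordinates of G: (-107/22, 355/66, 16/33).
The three coordinates are negative, positive, positive; a point is interior exactly when all three are positive.

no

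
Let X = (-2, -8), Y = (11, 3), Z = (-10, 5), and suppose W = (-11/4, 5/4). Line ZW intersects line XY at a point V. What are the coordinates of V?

Barycentric coordinates of W with respect to XYZ: (1/4, 1/4, 1/2).
On side XY the Z-coordinate is zero; dropping W's Z-weight 1/2 and renormalizing the remaining 1/4 : 1/4 gives weights 1/2, 1/2 on X, Y.
V = (1/2)·(-2, -8) + (1/2)·(11, 3) = (9/2, -5/2).

(9/2, -5/2)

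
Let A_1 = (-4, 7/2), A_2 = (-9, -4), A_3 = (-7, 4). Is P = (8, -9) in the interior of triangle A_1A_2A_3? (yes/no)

no

Barycentric coordinates of P: (146/25, 63/50, -61/10).
The three coordinates are positive, positive, negative; a point is interior exactly when all three are positive.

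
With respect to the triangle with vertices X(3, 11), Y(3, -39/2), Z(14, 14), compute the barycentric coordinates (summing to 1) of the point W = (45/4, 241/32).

(1/16, 3/16, 3/4)

Signed area of the reference triangle: [XYZ] = ½·(3·(-39/2−14) + 3·(14−11) + 14·(11−(-39/2))) = ½·(-201/2 + 9 + 427) = 671/4.
[WYZ] = ½·((45/4)·(-39/2−14) + 3·(14−(241/32)) + 14·(241/32−(-39/2))) = ½·(-3015/8 + 621/32 + 6055/16) = 671/64, so the X-coordinate is (671/64)/(671/4) = 1/16.
[XWZ] = ½·(3·(241/32−14) + (45/4)·(14−11) + 14·(11−(241/32))) = ½·(-621/32 + 135/4 + 777/16) = 2013/64, so the Y-coordinate is 3/16.
[XYW] = ½·(3·(-39/2−(241/32)) + 3·(241/32−11) + (45/4)·(11−(-39/2))) = ½·(-2595/32 − 333/32 + 2745/8) = 2013/16, so the Z-coordinate is 3/4.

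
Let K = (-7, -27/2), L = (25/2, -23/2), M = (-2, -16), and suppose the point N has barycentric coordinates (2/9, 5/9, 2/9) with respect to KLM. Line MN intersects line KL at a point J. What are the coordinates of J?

(97/14, -169/14)

Line MN meets KL where the M-coordinate vanishes; zeroing N's M-weight and renormalizing leaves K, L-weights 2/9 : 5/9 → (2/7, 5/7).
So J = (2/7)·K + (5/7)·L = (97/14, -169/14).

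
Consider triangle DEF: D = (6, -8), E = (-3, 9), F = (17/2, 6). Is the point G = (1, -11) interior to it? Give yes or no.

no

Barycentric coordinates of G: (436/337, 125/337, -224/337).
The three coordinates are positive, positive, negative; a point is interior exactly when all three are positive.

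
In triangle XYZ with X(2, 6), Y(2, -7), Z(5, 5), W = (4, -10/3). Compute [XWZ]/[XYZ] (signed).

2/3

[XYZ] = ½·(2·(-7−5) + 2·(5−6) + 5·(6−(-7))) = ½·(-24 − 2 + 65) = 39/2.
[XWZ] = ½·(2·(-10/3−5) + 4·(5−6) + 5·(6−(-10/3))) = ½·(-50/3 − 4 + 140/3) = 13, so the ratio is 13/(39/2) = 2/3.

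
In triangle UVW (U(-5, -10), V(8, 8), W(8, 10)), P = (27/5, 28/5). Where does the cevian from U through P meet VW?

Barycentric coordinates of P with respect to UVW: (1/5, 1/5, 3/5).
On side VW the U-coordinate is zero; dropping P's U-weight 1/5 and renormalizing the remaining 1/5 : 3/5 gives weights 1/4, 3/4 on V, W.
Q = (1/4)·(8, 8) + (3/4)·(8, 10) = (8, 19/2).

(8, 19/2)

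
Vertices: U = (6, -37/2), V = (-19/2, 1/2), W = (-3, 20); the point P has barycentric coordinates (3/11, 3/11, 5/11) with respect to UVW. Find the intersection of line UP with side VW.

Line UP meets VW where the U-coordinate vanishes; zeroing P's U-weight and renormalizing leaves V, W-weights 3/11 : 5/11 → (3/8, 5/8).
So Q = (3/8)·V + (5/8)·W = (-87/16, 203/16).

(-87/16, 203/16)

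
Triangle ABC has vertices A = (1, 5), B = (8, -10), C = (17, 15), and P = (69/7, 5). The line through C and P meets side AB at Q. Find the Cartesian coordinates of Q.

(9/2, -5/2)

Barycentric coordinates of P with respect to ABC: (2/7, 2/7, 3/7).
On side AB the C-coordinate is zero; dropping P's C-weight 3/7 and renormalizing the remaining 2/7 : 2/7 gives weights 1/2, 1/2 on A, B.
Q = (1/2)·(1, 5) + (1/2)·(8, -10) = (9/2, -5/2).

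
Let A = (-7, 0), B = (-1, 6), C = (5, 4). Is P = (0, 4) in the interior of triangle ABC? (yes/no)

yes

Barycentric coordinates of P: (5/24, 5/12, 3/8).
The three coordinates are positive, positive, positive; a point is interior exactly when all three are positive.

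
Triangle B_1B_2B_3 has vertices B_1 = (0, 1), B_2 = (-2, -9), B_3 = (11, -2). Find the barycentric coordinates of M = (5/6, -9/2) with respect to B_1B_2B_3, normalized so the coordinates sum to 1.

Signed area of the reference triangle: [B_1B_2B_3] = ½·(0·(-9−(-2)) + (-2)·(-2−1) + 11·(1−(-9))) = ½·(0 + 6 + 110) = 58.
[MB_2B_3] = ½·((5/6)·(-9−(-2)) + (-2)·(-2−(-9/2)) + 11·(-9/2−(-9))) = ½·(-35/6 − 5 + 99/2) = 58/3, so the B_1-coordinate is (58/3)/58 = 1/3.
[B_1MB_3] = ½·(0·(-9/2−(-2)) + (5/6)·(-2−1) + 11·(1−(-9/2))) = ½·(0 − 5/2 + 121/2) = 29, so the B_2-coordinate is 1/2.
[B_1B_2M] = ½·(0·(-9−(-9/2)) + (-2)·(-9/2−1) + (5/6)·(1−(-9))) = ½·(0 + 11 + 25/3) = 29/3, so the B_3-coordinate is 1/6.

(1/3, 1/2, 1/6)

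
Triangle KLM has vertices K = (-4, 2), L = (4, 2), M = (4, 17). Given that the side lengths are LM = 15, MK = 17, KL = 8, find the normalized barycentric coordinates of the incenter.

(3/8, 17/40, 1/5)

The incenter has barycentric coordinates proportional to the opposite side lengths: (15 : 17 : 8).
Normalizing by 15+17+8 = 40 gives (3/8, 17/40, 1/5).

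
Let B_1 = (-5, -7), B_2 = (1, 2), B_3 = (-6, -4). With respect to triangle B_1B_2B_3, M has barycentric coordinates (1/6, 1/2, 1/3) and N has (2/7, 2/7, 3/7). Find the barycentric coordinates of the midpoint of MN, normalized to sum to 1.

Since both coordinate triples sum to 1, the midpoint's barycentrics are the componentwise average.
(1/6+2/7)/2 = 19/84; similarly 11/28 and 8/21.

(19/84, 11/28, 8/21)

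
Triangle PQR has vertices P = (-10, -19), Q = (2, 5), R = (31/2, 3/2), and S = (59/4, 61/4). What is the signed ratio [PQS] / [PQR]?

1/2

[PQR] = ½·((-10)·(5−(3/2)) + 2·(3/2−(-19)) + (31/2)·(-19−5)) = ½·(-35 + 41 − 372) = -183.
[PQS] = ½·((-10)·(5−(61/4)) + 2·(61/4−(-19)) + (59/4)·(-19−5)) = ½·(205/2 + 137/2 − 354) = -183/2, so the ratio is (-183/2)/(-183) = 1/2.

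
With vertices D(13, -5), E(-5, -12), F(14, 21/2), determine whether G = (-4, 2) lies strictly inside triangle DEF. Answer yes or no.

no

Barycentric coordinates of G: (-487/544, 541/544, 245/272).
The three coordinates are negative, positive, positive; a point is interior exactly when all three are positive.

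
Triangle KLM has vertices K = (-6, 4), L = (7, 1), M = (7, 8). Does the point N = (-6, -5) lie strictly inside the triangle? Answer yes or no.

Barycentric coordinates of N: (1, 9/7, -9/7).
The three coordinates are positive, positive, negative; a point is interior exactly when all three are positive.

no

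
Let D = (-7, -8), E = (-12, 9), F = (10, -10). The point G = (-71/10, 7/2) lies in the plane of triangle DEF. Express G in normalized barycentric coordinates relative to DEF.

Signed area of the reference triangle: [DEF] = ½·((-7)·(9−(-10)) + (-12)·(-10−(-8)) + 10·(-8−9)) = ½·(-133 + 24 − 170) = -279/2.
[GEF] = ½·((-71/10)·(9−(-10)) + (-12)·(-10−(7/2)) + 10·(7/2−9)) = ½·(-1349/10 + 162 − 55) = -279/20, so the D-coordinate is (-279/20)/(-279/2) = 1/10.
[DGF] = ½·((-7)·(7/2−(-10)) + (-71/10)·(-10−(-8)) + 10·(-8−(7/2))) = ½·(-189/2 + 71/5 − 115) = -1953/20, so the E-coordinate is 7/10.
[DEG] = ½·((-7)·(9−(7/2)) + (-12)·(7/2−(-8)) + (-71/10)·(-8−9)) = ½·(-77/2 − 138 + 1207/10) = -279/10, so the F-coordinate is 1/5.
Check: 1/10 + 7/10 + 1/5 = 1.

(1/10, 7/10, 1/5)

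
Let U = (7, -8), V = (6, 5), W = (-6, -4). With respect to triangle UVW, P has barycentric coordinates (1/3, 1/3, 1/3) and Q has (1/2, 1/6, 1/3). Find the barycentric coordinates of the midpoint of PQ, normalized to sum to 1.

Since both coordinate triples sum to 1, the midpoint's barycentrics are the componentwise average.
(1/3+1/2)/2 = 5/12; similarly 1/4 and 1/3.

(5/12, 1/4, 1/3)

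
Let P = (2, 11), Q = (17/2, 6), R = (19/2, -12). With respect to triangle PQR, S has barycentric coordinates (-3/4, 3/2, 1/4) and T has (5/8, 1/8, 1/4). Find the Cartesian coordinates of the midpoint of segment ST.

(293/32, 19/16)

Barycentric coordinates of the midpoint are the average: (-1/16, 13/16, 1/4).
Converting: (-1/16)·P + (13/16)·Q + (1/4)·R = (293/32, 19/16).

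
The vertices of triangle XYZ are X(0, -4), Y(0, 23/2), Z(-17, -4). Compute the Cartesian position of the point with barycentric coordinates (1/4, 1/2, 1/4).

(-17/4, 15/4)

W = (1/4)·X + (1/2)·Y + (1/4)·Z.
x-coordinate: (1/4)·0 + (1/2)·0 + (1/4)·(-17) = -17/4.
y-coordinate: (1/4)·(-4) + (1/2)·(23/2) + (1/4)·(-4) = 15/4.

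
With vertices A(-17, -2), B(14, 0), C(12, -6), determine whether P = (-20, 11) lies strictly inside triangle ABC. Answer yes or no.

Barycentric coordinates of P: (113/91, 365/182, -409/182).
The three coordinates are positive, positive, negative; a point is interior exactly when all three are positive.

no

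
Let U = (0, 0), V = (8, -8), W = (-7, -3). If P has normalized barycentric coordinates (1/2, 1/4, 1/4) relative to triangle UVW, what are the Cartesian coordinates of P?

P = (1/2)·U + (1/4)·V + (1/4)·W.
x-coordinate: (1/2)·0 + (1/4)·8 + (1/4)·(-7) = 1/4.
y-coordinate: (1/2)·0 + (1/4)·(-8) + (1/4)·(-3) = -11/4.

(1/4, -11/4)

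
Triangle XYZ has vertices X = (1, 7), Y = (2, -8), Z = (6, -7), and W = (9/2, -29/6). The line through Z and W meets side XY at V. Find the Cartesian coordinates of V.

(3/2, -1/2)

Barycentric coordinates of W with respect to XYZ: (1/6, 1/6, 2/3).
On side XY the Z-coordinate is zero; dropping W's Z-weight 2/3 and renormalizing the remaining 1/6 : 1/6 gives weights 1/2, 1/2 on X, Y.
V = (1/2)·(1, 7) + (1/2)·(2, -8) = (3/2, -1/2).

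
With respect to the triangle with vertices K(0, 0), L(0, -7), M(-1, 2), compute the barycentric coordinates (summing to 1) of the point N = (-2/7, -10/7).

(3/7, 2/7, 2/7)

Signed area of the reference triangle: [KLM] = ½·(0·(-7−2) + 0·(2−0) + (-1)·(0−(-7))) = ½·(0 + 0 − 7) = -7/2.
[NLM] = ½·((-2/7)·(-7−2) + 0·(2−(-10/7)) + (-1)·(-10/7−(-7))) = ½·(18/7 + 0 − 39/7) = -3/2, so the K-coordinate is (-3/2)/(-7/2) = 3/7.
[KNM] = ½·(0·(-10/7−2) + (-2/7)·(2−0) + (-1)·(0−(-10/7))) = ½·(0 − 4/7 − 10/7) = -1, so the L-coordinate is 2/7.
[KLN] = ½·(0·(-7−(-10/7)) + 0·(-10/7−0) + (-2/7)·(0−(-7))) = ½·(0 + 0 − 2) = -1, so the M-coordinate is 2/7.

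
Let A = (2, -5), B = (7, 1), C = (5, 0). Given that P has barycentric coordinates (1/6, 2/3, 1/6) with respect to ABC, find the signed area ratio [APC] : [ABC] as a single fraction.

2/3

The signed ratio [APC]/[ABC] equals the barycentric coordinate of P at vertex B, which is 2/3.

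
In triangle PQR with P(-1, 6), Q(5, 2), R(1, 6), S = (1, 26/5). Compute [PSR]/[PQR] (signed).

[PQR] = ½·((-1)·(2−6) + 5·(6−6) + 1·(6−2)) = ½·(4 + 0 + 4) = 4.
[PSR] = ½·((-1)·(26/5−6) + 1·(6−6) + 1·(6−(26/5))) = ½·(4/5 + 0 + 4/5) = 4/5, so the ratio is (4/5)/4 = 1/5.

1/5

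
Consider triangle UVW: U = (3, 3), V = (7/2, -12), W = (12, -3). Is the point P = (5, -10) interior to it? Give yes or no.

Barycentric coordinates of P: (7/264, 35/44, 47/264).
The three coordinates are positive, positive, positive; a point is interior exactly when all three are positive.

yes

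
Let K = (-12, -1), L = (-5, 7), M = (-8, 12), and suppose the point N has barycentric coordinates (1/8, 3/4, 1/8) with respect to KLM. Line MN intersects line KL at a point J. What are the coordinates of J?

(-6, 41/7)

Line MN meets KL where the M-coordinate vanishes; zeroing N's M-weight and renormalizing leaves K, L-weights 1/8 : 3/4 → (1/7, 6/7).
So J = (1/7)·K + (6/7)·L = (-6, 41/7).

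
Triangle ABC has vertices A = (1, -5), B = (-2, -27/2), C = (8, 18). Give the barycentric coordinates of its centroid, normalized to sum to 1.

(1/3, 1/3, 1/3)

The centroid is the average of the vertices, so each weight is 1/3.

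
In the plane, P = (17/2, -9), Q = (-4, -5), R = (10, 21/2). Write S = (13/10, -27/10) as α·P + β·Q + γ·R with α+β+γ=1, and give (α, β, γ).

Signed area of the reference triangle: [PQR] = ½·((17/2)·(-5−(21/2)) + (-4)·(21/2−(-9)) + 10·(-9−(-5))) = ½·(-527/4 − 78 − 40) = -999/8.
[SQR] = ½·((13/10)·(-5−(21/2)) + (-4)·(21/2−(-27/10)) + 10·(-27/10−(-5))) = ½·(-403/20 − 264/5 + 23) = -999/40, so the P-coordinate is (-999/40)/(-999/8) = 1/5.
[PSR] = ½·((17/2)·(-27/10−(21/2)) + (13/10)·(21/2−(-9)) + 10·(-9−(-27/10))) = ½·(-561/5 + 507/20 − 63) = -2997/40, so the Q-coordinate is 3/5.
[PQS] = ½·((17/2)·(-5−(-27/10)) + (-4)·(-27/10−(-9)) + (13/10)·(-9−(-5))) = ½·(-391/20 − 126/5 − 26/5) = -999/40, so the R-coordinate is 1/5.

(1/5, 3/5, 1/5)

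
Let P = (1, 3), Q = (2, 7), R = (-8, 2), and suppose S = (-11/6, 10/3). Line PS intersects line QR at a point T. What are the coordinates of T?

(-14/3, 11/3)

Barycentric coordinates of S with respect to PQR: (1/2, 1/6, 1/3).
On side QR the P-coordinate is zero; dropping S's P-weight 1/2 and renormalizing the remaining 1/6 : 1/3 gives weights 1/3, 2/3 on Q, R.
T = (1/3)·(2, 7) + (2/3)·(-8, 2) = (-14/3, 11/3).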